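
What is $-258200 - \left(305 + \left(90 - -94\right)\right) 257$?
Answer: $-383873$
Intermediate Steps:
$-258200 - \left(305 + \left(90 - -94\right)\right) 257 = -258200 - \left(305 + \left(90 + 94\right)\right) 257 = -258200 - \left(305 + 184\right) 257 = -258200 - 489 \cdot 257 = -258200 - 125673 = -383873$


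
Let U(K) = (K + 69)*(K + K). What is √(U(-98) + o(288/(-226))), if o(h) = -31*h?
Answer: 2*√18270857/113 ≈ 75.654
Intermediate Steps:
U(K) = 2*K*(69 + K) (U(K) = (69 + K)*(2*K) = 2*K*(69 + K))
√(U(-98) + o(288/(-226))) = √(2*(-98)*(69 - 98) - 8928/(-226)) = √(2*(-98)*(-29) - 8928*(-1)/226) = √(5684 - 31*(-144/113)) = √(5684 + 4464/113) = √(646756/113) = 2*√18270857/113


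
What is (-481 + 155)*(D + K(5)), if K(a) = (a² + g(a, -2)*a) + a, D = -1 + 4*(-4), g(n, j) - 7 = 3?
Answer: -20538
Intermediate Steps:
g(n, j) = 10 (g(n, j) = 7 + 3 = 10)
D = -17 (D = -1 - 16 = -17)
K(a) = a² + 11*a (K(a) = (a² + 10*a) + a = a² + 11*a)
(-481 + 155)*(D + K(5)) = (-481 + 155)*(-17 + 5*(11 + 5)) = -326*(-17 + 5*16) = -326*(-17 + 80) = -326*63 = -20538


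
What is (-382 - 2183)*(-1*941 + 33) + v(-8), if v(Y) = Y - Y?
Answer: 2329020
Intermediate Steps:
v(Y) = 0
(-382 - 2183)*(-1*941 + 33) + v(-8) = (-382 - 2183)*(-1*941 + 33) + 0 = -2565*(-941 + 33) + 0 = -2565*(-908) + 0 = 2329020 + 0 = 2329020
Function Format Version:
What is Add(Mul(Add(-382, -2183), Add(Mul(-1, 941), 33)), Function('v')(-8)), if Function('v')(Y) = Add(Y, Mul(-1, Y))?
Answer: 2329020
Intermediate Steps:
Function('v')(Y) = 0
Add(Mul(Add(-382, -2183), Add(Mul(-1, 941), 33)), Function('v')(-8)) = Add(Mul(Add(-382, -2183), Add(Mul(-1, 941), 33)), 0) = Add(Mul(-2565, Add(-941, 33)), 0) = Add(Mul(-2565, -908), 0) = Add(2329020, 0) = 2329020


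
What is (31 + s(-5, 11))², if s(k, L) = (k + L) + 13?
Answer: 2500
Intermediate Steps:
s(k, L) = 13 + L + k (s(k, L) = (L + k) + 13 = 13 + L + k)
(31 + s(-5, 11))² = (31 + (13 + 11 - 5))² = (31 + 19)² = 50² = 2500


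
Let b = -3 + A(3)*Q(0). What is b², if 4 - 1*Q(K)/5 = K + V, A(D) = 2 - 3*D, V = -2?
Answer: 45369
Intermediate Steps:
Q(K) = 30 - 5*K (Q(K) = 20 - 5*(K - 2) = 20 - 5*(-2 + K) = 20 + (10 - 5*K) = 30 - 5*K)
b = -213 (b = -3 + (2 - 3*3)*(30 - 5*0) = -3 + (2 - 9)*(30 + 0) = -3 - 7*30 = -3 - 210 = -213)
b² = (-213)² = 45369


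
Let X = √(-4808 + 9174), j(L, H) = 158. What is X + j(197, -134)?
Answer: 158 + √4366 ≈ 224.08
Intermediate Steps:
X = √4366 ≈ 66.076
X + j(197, -134) = √4366 + 158 = 158 + √4366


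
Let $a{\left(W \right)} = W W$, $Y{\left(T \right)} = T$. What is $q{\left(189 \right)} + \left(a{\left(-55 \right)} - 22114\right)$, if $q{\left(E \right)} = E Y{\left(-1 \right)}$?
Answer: $-19278$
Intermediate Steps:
$a{\left(W \right)} = W^{2}$
$q{\left(E \right)} = - E$ ($q{\left(E \right)} = E \left(-1\right) = - E$)
$q{\left(189 \right)} + \left(a{\left(-55 \right)} - 22114\right) = \left(-1\right) 189 + \left(\left(-55\right)^{2} - 22114\right) = -189 + \left(3025 - 22114\right) = -189 - 19089 = -19278$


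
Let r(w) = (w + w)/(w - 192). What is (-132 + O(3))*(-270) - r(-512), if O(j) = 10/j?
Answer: 382124/11 ≈ 34739.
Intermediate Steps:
r(w) = 2*w/(-192 + w) (r(w) = (2*w)/(-192 + w) = 2*w/(-192 + w))
(-132 + O(3))*(-270) - r(-512) = (-132 + 10/3)*(-270) - 2*(-512)/(-192 - 512) = (-132 + 10*(⅓))*(-270) - 2*(-512)/(-704) = (-132 + 10/3)*(-270) - 2*(-512)*(-1)/704 = -386/3*(-270) - 1*16/11 = 34740 - 16/11 = 382124/11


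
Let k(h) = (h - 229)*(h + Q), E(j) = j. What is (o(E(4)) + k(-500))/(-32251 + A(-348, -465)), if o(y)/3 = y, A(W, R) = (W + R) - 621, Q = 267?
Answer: -169869/33685 ≈ -5.0429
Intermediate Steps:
A(W, R) = -621 + R + W (A(W, R) = (R + W) - 621 = -621 + R + W)
o(y) = 3*y
k(h) = (-229 + h)*(267 + h) (k(h) = (h - 229)*(h + 267) = (-229 + h)*(267 + h))
(o(E(4)) + k(-500))/(-32251 + A(-348, -465)) = (3*4 + (-61143 + (-500)² + 38*(-500)))/(-32251 + (-621 - 465 - 348)) = (12 + (-61143 + 250000 - 19000))/(-32251 - 1434) = (12 + 169857)/(-33685) = 169869*(-1/33685) = -169869/33685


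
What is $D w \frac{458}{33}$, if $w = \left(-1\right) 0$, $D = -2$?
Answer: $0$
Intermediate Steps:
$w = 0$
$D w \frac{458}{33} = \left(-2\right) 0 \cdot \frac{458}{33} = 0 \cdot 458 \cdot \frac{1}{33} = 0 \cdot \frac{458}{33} = 0$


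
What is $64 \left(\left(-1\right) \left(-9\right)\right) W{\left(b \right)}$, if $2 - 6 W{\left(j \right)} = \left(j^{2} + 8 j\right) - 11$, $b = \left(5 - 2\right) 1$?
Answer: $-1920$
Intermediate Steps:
$b = 3$ ($b = 3 \cdot 1 = 3$)
$W{\left(j \right)} = \frac{13}{6} - \frac{4 j}{3} - \frac{j^{2}}{6}$ ($W{\left(j \right)} = \frac{1}{3} - \frac{\left(j^{2} + 8 j\right) - 11}{6} = \frac{1}{3} - \frac{-11 + j^{2} + 8 j}{6} = \frac{1}{3} - \left(- \frac{11}{6} + \frac{j^{2}}{6} + \frac{4 j}{3}\right) = \frac{13}{6} - \frac{4 j}{3} - \frac{j^{2}}{6}$)
$64 \left(\left(-1\right) \left(-9\right)\right) W{\left(b \right)} = 64 \left(\left(-1\right) \left(-9\right)\right) \left(\frac{13}{6} - 4 - \frac{3^{2}}{6}\right) = 64 \cdot 9 \left(\frac{13}{6} - 4 - \frac{3}{2}\right) = 576 \left(\frac{13}{6} - 4 - \frac{3}{2}\right) = 576 \left(- \frac{10}{3}\right) = -1920$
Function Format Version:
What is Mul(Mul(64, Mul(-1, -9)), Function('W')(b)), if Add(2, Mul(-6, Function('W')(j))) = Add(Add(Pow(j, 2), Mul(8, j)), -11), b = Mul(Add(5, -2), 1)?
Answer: -1920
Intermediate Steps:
b = 3 (b = Mul(3, 1) = 3)
Function('W')(j) = Add(Rational(13, 6), Mul(Rational(-4, 3), j), Mul(Rational(-1, 6), Pow(j, 2))) (Function('W')(j) = Add(Rational(1, 3), Mul(Rational(-1, 6), Add(Add(Pow(j, 2), Mul(8, j)), -11))) = Add(Rational(1, 3), Mul(Rational(-1, 6), Add(-11, Pow(j, 2), Mul(8, j)))) = Add(Rational(1, 3), Add(Rational(11, 6), Mul(Rational(-4, 3), j), Mul(Rational(-1, 6), Pow(j, 2)))) = Add(Rational(13, 6), Mul(Rational(-4, 3), j), Mul(Rational(-1, 6), Pow(j, 2))))
Mul(Mul(64, Mul(-1, -9)), Function('W')(b)) = Mul(Mul(64, Mul(-1, -9)), Add(Rational(13, 6), Mul(Rational(-4, 3), 3), Mul(Rational(-1, 6), Pow(3, 2)))) = Mul(Mul(64, 9), Add(Rational(13, 6), -4, Mul(Rational(-1, 6), 9))) = Mul(576, Add(Rational(13, 6), -4, Rational(-3, 2))) = Mul(576, Rational(-10, 3)) = -1920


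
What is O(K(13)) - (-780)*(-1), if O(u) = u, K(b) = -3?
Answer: -783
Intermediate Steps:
O(K(13)) - (-780)*(-1) = -3 - (-780)*(-1) = -3 - 1*780 = -3 - 780 = -783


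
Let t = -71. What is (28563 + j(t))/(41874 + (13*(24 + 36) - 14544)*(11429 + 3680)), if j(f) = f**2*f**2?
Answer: -12720122/103959201 ≈ -0.12236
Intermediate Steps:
j(f) = f**4
(28563 + j(t))/(41874 + (13*(24 + 36) - 14544)*(11429 + 3680)) = (28563 + (-71)**4)/(41874 + (13*(24 + 36) - 14544)*(11429 + 3680)) = (28563 + 25411681)/(41874 + (13*60 - 14544)*15109) = 25440244/(41874 + (780 - 14544)*15109) = 25440244/(41874 - 13764*15109) = 25440244/(41874 - 207960276) = 25440244/(-207918402) = 25440244*(-1/207918402) = -12720122/103959201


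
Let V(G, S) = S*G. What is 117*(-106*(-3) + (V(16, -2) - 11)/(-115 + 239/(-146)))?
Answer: 634315500/17029 ≈ 37249.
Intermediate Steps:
V(G, S) = G*S
117*(-106*(-3) + (V(16, -2) - 11)/(-115 + 239/(-146))) = 117*(-106*(-3) + (16*(-2) - 11)/(-115 + 239/(-146))) = 117*(318 + (-32 - 11)/(-115 + 239*(-1/146))) = 117*(318 - 43/(-115 - 239/146)) = 117*(318 - 43/(-17029/146)) = 117*(318 - 43*(-146/17029)) = 117*(318 + 6278/17029) = 117*(5421500/17029) = 634315500/17029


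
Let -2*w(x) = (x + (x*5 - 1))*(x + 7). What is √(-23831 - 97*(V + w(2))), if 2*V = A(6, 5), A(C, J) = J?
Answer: 2*I*√4818 ≈ 138.82*I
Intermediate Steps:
w(x) = -(-1 + 6*x)*(7 + x)/2 (w(x) = -(x + (x*5 - 1))*(x + 7)/2 = -(x + (5*x - 1))*(7 + x)/2 = -(x + (-1 + 5*x))*(7 + x)/2 = -(-1 + 6*x)*(7 + x)/2)
V = 5/2 (V = (½)*5 = 5/2 ≈ 2.5000)
√(-23831 - 97*(V + w(2))) = √(-23831 - 97*(5/2 + (7/2 - 3*2² - 41/2*2))) = √(-23831 - 97*(5/2 + (7/2 - 3*4 - 41))) = √(-23831 - 97*(5/2 + (7/2 - 12 - 41))) = √(-23831 - 97*(5/2 - 99/2)) = √(-23831 - 97*(-47)) = √(-23831 + 4559) = √(-19272) = 2*I*√4818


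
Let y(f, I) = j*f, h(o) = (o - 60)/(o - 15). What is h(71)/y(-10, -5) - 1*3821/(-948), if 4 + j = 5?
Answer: 532333/132720 ≈ 4.0109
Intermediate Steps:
j = 1 (j = -4 + 5 = 1)
h(o) = (-60 + o)/(-15 + o)
y(f, I) = f (y(f, I) = 1*f = f)
h(71)/y(-10, -5) - 1*3821/(-948) = ((-60 + 71)/(-15 + 71))/(-10) - 1*3821/(-948) = (11/56)*(-1/10) - 3821*(-1/948) = ((1/56)*11)*(-1/10) + 3821/948 = (11/56)*(-1/10) + 3821/948 = -11/560 + 3821/948 = 532333/132720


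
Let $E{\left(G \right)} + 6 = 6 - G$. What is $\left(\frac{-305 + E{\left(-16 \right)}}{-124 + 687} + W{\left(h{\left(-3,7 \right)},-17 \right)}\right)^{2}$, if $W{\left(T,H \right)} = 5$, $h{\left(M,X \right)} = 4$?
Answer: $\frac{6380676}{316969} \approx 20.13$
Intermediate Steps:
$E{\left(G \right)} = - G$ ($E{\left(G \right)} = -6 - \left(-6 + G\right) = - G$)
$\left(\frac{-305 + E{\left(-16 \right)}}{-124 + 687} + W{\left(h{\left(-3,7 \right)},-17 \right)}\right)^{2} = \left(\frac{-305 - -16}{-124 + 687} + 5\right)^{2} = \left(\frac{-305 + 16}{563} + 5\right)^{2} = \left(\left(-289\right) \frac{1}{563} + 5\right)^{2} = \left(- \frac{289}{563} + 5\right)^{2} = \left(\frac{2526}{563}\right)^{2} = \frac{6380676}{316969}$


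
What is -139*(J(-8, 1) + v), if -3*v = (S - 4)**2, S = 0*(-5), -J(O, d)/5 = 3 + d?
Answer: 10564/3 ≈ 3521.3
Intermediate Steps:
J(O, d) = -15 - 5*d (J(O, d) = -5*(3 + d) = -15 - 5*d)
S = 0
v = -16/3 (v = -(0 - 4)**2/3 = -1/3*(-4)**2 = -1/3*16 = -16/3 ≈ -5.3333)
-139*(J(-8, 1) + v) = -139*((-15 - 5*1) - 16/3) = -139*((-15 - 5) - 16/3) = -139*(-20 - 16/3) = -139*(-76/3) = 10564/3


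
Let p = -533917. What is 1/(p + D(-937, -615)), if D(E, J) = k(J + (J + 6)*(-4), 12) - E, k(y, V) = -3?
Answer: -1/532983 ≈ -1.8762e-6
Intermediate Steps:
D(E, J) = -3 - E
1/(p + D(-937, -615)) = 1/(-533917 + (-3 - 1*(-937))) = 1/(-533917 + (-3 + 937)) = 1/(-533917 + 934) = 1/(-532983) = -1/532983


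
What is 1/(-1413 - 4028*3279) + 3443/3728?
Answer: 61426693549/66511393392 ≈ 0.92355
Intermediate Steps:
1/(-1413 - 4028*3279) + 3443/3728 = (1/3279)/(-5441) + 3443*(1/3728) = -1/5441*1/3279 + 3443/3728 = -1/17841039 + 3443/3728 = 61426693549/66511393392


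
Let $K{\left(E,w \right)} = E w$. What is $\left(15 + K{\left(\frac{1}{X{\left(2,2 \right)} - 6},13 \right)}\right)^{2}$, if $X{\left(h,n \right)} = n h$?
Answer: $\frac{289}{4} \approx 72.25$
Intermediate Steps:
$X{\left(h,n \right)} = h n$
$\left(15 + K{\left(\frac{1}{X{\left(2,2 \right)} - 6},13 \right)}\right)^{2} = \left(15 + \frac{1}{2 \cdot 2 - 6} \cdot 13\right)^{2} = \left(15 + \frac{1}{4 - 6} \cdot 13\right)^{2} = \left(15 + \frac{1}{-2} \cdot 13\right)^{2} = \left(15 - \frac{13}{2}\right)^{2} = \left(\frac{17}{2}\right)^{2} = \frac{289}{4}$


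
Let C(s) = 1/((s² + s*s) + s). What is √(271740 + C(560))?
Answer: √6693000656703235/156940 ≈ 521.29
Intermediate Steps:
C(s) = 1/(s + 2*s²) (C(s) = 1/((s² + s²) + s) = 1/(2*s² + s) = 1/(s + 2*s²))
√(271740 + C(560)) = √(271740 + 1/(560*(1 + 2*560))) = √(271740 + 1/(560*(1 + 1120))) = √(271740 + (1/560)/1121) = √(271740 + (1/560)*(1/1121)) = √(271740 + 1/627760) = √(170587502401/627760) = √6693000656703235/156940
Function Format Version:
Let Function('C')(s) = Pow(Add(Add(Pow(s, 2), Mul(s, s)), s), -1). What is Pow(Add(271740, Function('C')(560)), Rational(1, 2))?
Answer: Mul(Rational(1, 156940), Pow(6693000656703235, Rational(1, 2))) ≈ 521.29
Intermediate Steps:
Function('C')(s) = Pow(Add(s, Mul(2, Pow(s, 2))), -1) (Function('C')(s) = Pow(Add(Add(Pow(s, 2), Pow(s, 2)), s), -1) = Pow(Add(Mul(2, Pow(s, 2)), s), -1) = Pow(Add(s, Mul(2, Pow(s, 2))), -1))
Pow(Add(271740, Function('C')(560)), Rational(1, 2)) = Pow(Add(271740, Mul(Pow(560, -1), Pow(Add(1, Mul(2, 560)), -1))), Rational(1, 2)) = Pow(Add(271740, Mul(Rational(1, 560), Pow(Add(1, 1120), -1))), Rational(1, 2)) = Pow(Add(271740, Mul(Rational(1, 560), Pow(1121, -1))), Rational(1, 2)) = Pow(Add(271740, Mul(Rational(1, 560), Rational(1, 1121))), Rational(1, 2)) = Pow(Add(271740, Rational(1, 627760)), Rational(1, 2)) = Pow(Rational(170587502401, 627760), Rational(1, 2)) = Mul(Rational(1, 156940), Pow(6693000656703235, Rational(1, 2)))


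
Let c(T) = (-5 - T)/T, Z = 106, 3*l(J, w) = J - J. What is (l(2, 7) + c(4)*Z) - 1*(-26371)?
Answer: 52265/2 ≈ 26133.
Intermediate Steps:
l(J, w) = 0 (l(J, w) = (J - J)/3 = (1/3)*0 = 0)
c(T) = (-5 - T)/T
(l(2, 7) + c(4)*Z) - 1*(-26371) = (0 + ((-5 - 1*4)/4)*106) - 1*(-26371) = (0 + ((-5 - 4)/4)*106) + 26371 = (0 + ((1/4)*(-9))*106) + 26371 = (0 - 9/4*106) + 26371 = (0 - 477/2) + 26371 = -477/2 + 26371 = 52265/2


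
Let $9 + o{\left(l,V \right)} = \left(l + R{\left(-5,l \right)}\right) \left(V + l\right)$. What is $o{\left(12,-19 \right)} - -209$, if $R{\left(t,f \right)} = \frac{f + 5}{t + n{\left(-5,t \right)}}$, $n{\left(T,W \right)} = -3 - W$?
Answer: $\frac{467}{3} \approx 155.67$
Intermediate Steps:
$R{\left(t,f \right)} = - \frac{5}{3} - \frac{f}{3}$ ($R{\left(t,f \right)} = \frac{f + 5}{t - \left(3 + t\right)} = \frac{5 + f}{-3} = \left(5 + f\right) \left(- \frac{1}{3}\right) = - \frac{5}{3} - \frac{f}{3}$)
$o{\left(l,V \right)} = -9 + \left(- \frac{5}{3} + \frac{2 l}{3}\right) \left(V + l\right)$ ($o{\left(l,V \right)} = -9 + \left(l - \left(\frac{5}{3} + \frac{l}{3}\right)\right) \left(V + l\right) = -9 + \left(- \frac{5}{3} + \frac{2 l}{3}\right) \left(V + l\right)$)
$o{\left(12,-19 \right)} - -209 = \left(-9 - - \frac{95}{3} - 20 + \frac{2 \cdot 12^{2}}{3} + \frac{2}{3} \left(-19\right) 12\right) - -209 = \left(-9 + \frac{95}{3} - 20 + \frac{2}{3} \cdot 144 - 152\right) + 209 = \left(-9 + \frac{95}{3} - 20 + 96 - 152\right) + 209 = - \frac{160}{3} + 209 = \frac{467}{3}$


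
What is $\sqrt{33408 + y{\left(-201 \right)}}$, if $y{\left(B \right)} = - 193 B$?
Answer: $\sqrt{72201} \approx 268.7$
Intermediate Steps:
$\sqrt{33408 + y{\left(-201 \right)}} = \sqrt{33408 - -38793} = \sqrt{33408 + 38793} = \sqrt{72201}$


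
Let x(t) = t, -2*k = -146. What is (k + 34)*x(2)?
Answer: 214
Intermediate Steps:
k = 73 (k = -½*(-146) = 73)
(k + 34)*x(2) = (73 + 34)*2 = 107*2 = 214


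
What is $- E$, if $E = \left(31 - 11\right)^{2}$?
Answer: $-400$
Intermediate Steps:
$E = 400$ ($E = 20^{2} = 400$)
$- E = \left(-1\right) 400 = -400$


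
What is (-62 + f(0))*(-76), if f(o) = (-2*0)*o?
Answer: 4712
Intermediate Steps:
f(o) = 0 (f(o) = 0*o = 0)
(-62 + f(0))*(-76) = (-62 + 0)*(-76) = -62*(-76) = 4712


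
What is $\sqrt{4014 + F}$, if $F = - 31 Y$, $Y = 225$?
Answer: $3 i \sqrt{329} \approx 54.415 i$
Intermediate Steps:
$F = -6975$ ($F = \left(-31\right) 225 = -6975$)
$\sqrt{4014 + F} = \sqrt{4014 - 6975} = \sqrt{-2961} = 3 i \sqrt{329}$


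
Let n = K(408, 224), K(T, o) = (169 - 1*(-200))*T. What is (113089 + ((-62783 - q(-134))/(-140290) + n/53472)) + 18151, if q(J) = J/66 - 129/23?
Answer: 15567923948014501/118618842540 ≈ 1.3124e+5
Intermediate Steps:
K(T, o) = 369*T (K(T, o) = (169 + 200)*T = 369*T)
q(J) = -129/23 + J/66 (q(J) = J*(1/66) - 129*1/23 = J/66 - 129/23 = -129/23 + J/66)
n = 150552 (n = 369*408 = 150552)
(113089 + ((-62783 - q(-134))/(-140290) + n/53472)) + 18151 = (113089 + ((-62783 - (-129/23 + (1/66)*(-134)))/(-140290) + 150552/53472)) + 18151 = (113089 + ((-62783 - (-129/23 - 67/33))*(-1/140290) + 150552*(1/53472))) + 18151 = (113089 + ((-62783 - 1*(-5798/759))*(-1/140290) + 6273/2228)) + 18151 = (113089 + ((-62783 + 5798/759)*(-1/140290) + 6273/2228)) + 18151 = (113089 + (-47646499/759*(-1/140290) + 6273/2228)) + 18151 = (113089 + (47646499/106480110 + 6273/2228)) + 18151 = (113089 + 387053064901/118618842540) + 18151 = 13414873337070961/118618842540 + 18151 = 15567923948014501/118618842540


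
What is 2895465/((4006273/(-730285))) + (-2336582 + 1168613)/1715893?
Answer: -3628285578447214362/6874335796789 ≈ -5.2780e+5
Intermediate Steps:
2895465/((4006273/(-730285))) + (-2336582 + 1168613)/1715893 = 2895465/((4006273*(-1/730285))) - 1167969*1/1715893 = 2895465/(-4006273/730285) - 1167969/1715893 = 2895465*(-730285/4006273) - 1167969/1715893 = -2114514657525/4006273 - 1167969/1715893 = -3628285578447214362/6874335796789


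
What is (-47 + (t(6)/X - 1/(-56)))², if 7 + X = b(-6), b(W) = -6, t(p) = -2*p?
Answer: 1124327961/529984 ≈ 2121.4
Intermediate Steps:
X = -13 (X = -7 - 6 = -13)
(-47 + (t(6)/X - 1/(-56)))² = (-47 + (-2*6/(-13) - 1/(-56)))² = (-47 + (-12*(-1/13) - 1*(-1/56)))² = (-47 + (12/13 + 1/56))² = (-47 + 685/728)² = (-33531/728)² = 1124327961/529984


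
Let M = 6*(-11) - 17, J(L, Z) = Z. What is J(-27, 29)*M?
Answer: -2407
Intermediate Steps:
M = -83 (M = -66 - 17 = -83)
J(-27, 29)*M = 29*(-83) = -2407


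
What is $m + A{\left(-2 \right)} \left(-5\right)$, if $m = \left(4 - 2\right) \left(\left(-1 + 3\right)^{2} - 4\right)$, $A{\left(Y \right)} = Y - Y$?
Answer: $0$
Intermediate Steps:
$A{\left(Y \right)} = 0$
$m = 0$ ($m = 2 \left(2^{2} - 4\right) = 2 \left(4 - 4\right) = 2 \cdot 0 = 0$)
$m + A{\left(-2 \right)} \left(-5\right) = 0 + 0 \left(-5\right) = 0 + 0 = 0$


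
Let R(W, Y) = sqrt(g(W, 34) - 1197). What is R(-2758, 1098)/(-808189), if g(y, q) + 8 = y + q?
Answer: -I*sqrt(3929)/808189 ≈ -7.7558e-5*I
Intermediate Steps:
g(y, q) = -8 + q + y (g(y, q) = -8 + (y + q) = -8 + (q + y) = -8 + q + y)
R(W, Y) = sqrt(-1171 + W) (R(W, Y) = sqrt((-8 + 34 + W) - 1197) = sqrt((26 + W) - 1197) = sqrt(-1171 + W))
R(-2758, 1098)/(-808189) = sqrt(-1171 - 2758)/(-808189) = sqrt(-3929)*(-1/808189) = (I*sqrt(3929))*(-1/808189) = -I*sqrt(3929)/808189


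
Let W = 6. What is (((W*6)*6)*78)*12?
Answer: 202176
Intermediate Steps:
(((W*6)*6)*78)*12 = (((6*6)*6)*78)*12 = ((36*6)*78)*12 = (216*78)*12 = 16848*12 = 202176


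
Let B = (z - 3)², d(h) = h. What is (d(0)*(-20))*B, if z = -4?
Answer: 0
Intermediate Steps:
B = 49 (B = (-4 - 3)² = (-7)² = 49)
(d(0)*(-20))*B = (0*(-20))*49 = 0*49 = 0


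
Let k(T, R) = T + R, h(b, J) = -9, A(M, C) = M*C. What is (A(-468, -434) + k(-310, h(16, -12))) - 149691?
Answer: 53102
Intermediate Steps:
A(M, C) = C*M
k(T, R) = R + T
(A(-468, -434) + k(-310, h(16, -12))) - 149691 = (-434*(-468) + (-9 - 310)) - 149691 = (203112 - 319) - 149691 = 202793 - 149691 = 53102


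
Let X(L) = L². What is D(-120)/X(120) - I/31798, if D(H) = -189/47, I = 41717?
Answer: -120684083/91969600 ≈ -1.3122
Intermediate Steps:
D(H) = -189/47 (D(H) = -189*1/47 = -189/47)
D(-120)/X(120) - I/31798 = -189/(47*(120²)) - 1*41717/31798 = -189/47/14400 - 41717*1/31798 = -189/47*1/14400 - 3209/2446 = -21/75200 - 3209/2446 = -120684083/91969600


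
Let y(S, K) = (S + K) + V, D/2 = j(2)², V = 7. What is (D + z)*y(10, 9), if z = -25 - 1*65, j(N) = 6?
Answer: -468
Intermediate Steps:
z = -90 (z = -25 - 65 = -90)
D = 72 (D = 2*6² = 2*36 = 72)
y(S, K) = 7 + K + S (y(S, K) = (S + K) + 7 = (K + S) + 7 = 7 + K + S)
(D + z)*y(10, 9) = (72 - 90)*(7 + 9 + 10) = -18*26 = -468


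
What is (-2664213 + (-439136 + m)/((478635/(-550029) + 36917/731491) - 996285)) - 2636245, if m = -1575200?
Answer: -708223774098032063541434/133615631752613769 ≈ -5.3005e+6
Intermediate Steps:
(-2664213 + (-439136 + m)/((478635/(-550029) + 36917/731491) - 996285)) - 2636245 = (-2664213 + (-439136 - 1575200)/((478635/(-550029) + 36917/731491) - 996285)) - 2636245 = (-2664213 - 2014336/((478635*(-1/550029) + 36917*(1/731491)) - 996285)) - 2636245 = (-2664213 - 2014336/((-159545/183343 + 36917/731491) - 996285)) - 2636245 = (-2664213 - 2014336/(-109937258064/134113754413 - 996285)) - 2636245 = (-2664213 - 2014336/(-133615631752613769/134113754413)) - 2636245 = (-2664213 - 2014336*(-134113754413/133615631752613769)) - 2636245 = (-2664213 + 270150163609264768/133615631752613769) - 2636245 = -355980232968362778084029/133615631752613769 - 2636245 = -708223774098032063541434/133615631752613769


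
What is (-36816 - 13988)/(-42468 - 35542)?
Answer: 25402/39005 ≈ 0.65125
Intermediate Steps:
(-36816 - 13988)/(-42468 - 35542) = -50804/(-78010) = -50804*(-1/78010) = 25402/39005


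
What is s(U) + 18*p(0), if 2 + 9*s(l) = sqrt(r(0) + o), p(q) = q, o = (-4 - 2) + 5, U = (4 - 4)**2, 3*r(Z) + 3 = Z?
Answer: -2/9 + I*sqrt(2)/9 ≈ -0.22222 + 0.15713*I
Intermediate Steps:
r(Z) = -1 + Z/3
U = 0 (U = 0**2 = 0)
o = -1 (o = -6 + 5 = -1)
s(l) = -2/9 + I*sqrt(2)/9 (s(l) = -2/9 + sqrt((-1 + (1/3)*0) - 1)/9 = -2/9 + sqrt((-1 + 0) - 1)/9 = -2/9 + sqrt(-1 - 1)/9 = -2/9 + sqrt(-2)/9 = -2/9 + (I*sqrt(2))/9 = -2/9 + I*sqrt(2)/9)
s(U) + 18*p(0) = (-2/9 + I*sqrt(2)/9) + 18*0 = (-2/9 + I*sqrt(2)/9) + 0 = -2/9 + I*sqrt(2)/9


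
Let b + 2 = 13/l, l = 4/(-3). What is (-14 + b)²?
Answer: 10609/16 ≈ 663.06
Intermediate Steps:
l = -4/3 (l = 4*(-⅓) = -4/3 ≈ -1.3333)
b = -47/4 (b = -2 + 13/(-4/3) = -2 + 13*(-¾) = -2 - 39/4 = -47/4 ≈ -11.750)
(-14 + b)² = (-14 - 47/4)² = (-103/4)² = 10609/16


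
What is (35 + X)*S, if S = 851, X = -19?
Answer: 13616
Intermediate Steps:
(35 + X)*S = (35 - 19)*851 = 16*851 = 13616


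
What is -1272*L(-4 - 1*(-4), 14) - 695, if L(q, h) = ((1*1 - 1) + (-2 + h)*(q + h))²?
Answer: -35901623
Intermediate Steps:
L(q, h) = (-2 + h)²*(h + q)² (L(q, h) = ((1 - 1) + (-2 + h)*(h + q))² = (0 + (-2 + h)*(h + q))² = ((-2 + h)*(h + q))² = (-2 + h)²*(h + q)²)
-1272*L(-4 - 1*(-4), 14) - 695 = -1272*(-2 + 14)²*(14 + (-4 - 1*(-4)))² - 695 = -1272*12²*(14 + (-4 + 4))² - 695 = -183168*(14 + 0)² - 695 = -183168*14² - 695 = -183168*196 - 695 = -1272*28224 - 695 = -35900928 - 695 = -35901623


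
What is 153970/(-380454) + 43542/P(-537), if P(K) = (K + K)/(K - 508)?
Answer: 1442585038940/34050633 ≈ 42366.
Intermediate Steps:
P(K) = 2*K/(-508 + K) (P(K) = (2*K)/(-508 + K) = 2*K/(-508 + K))
153970/(-380454) + 43542/P(-537) = 153970/(-380454) + 43542/((2*(-537)/(-508 - 537))) = 153970*(-1/380454) + 43542/((2*(-537)/(-1045))) = -76985/190227 + 43542/((2*(-537)*(-1/1045))) = -76985/190227 + 43542/(1074/1045) = -76985/190227 + 43542*(1045/1074) = -76985/190227 + 7583565/179 = 1442585038940/34050633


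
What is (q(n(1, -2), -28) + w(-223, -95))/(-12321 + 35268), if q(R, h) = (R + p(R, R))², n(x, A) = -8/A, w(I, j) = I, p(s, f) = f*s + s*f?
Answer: 1073/22947 ≈ 0.046760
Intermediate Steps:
p(s, f) = 2*f*s (p(s, f) = f*s + f*s = 2*f*s)
q(R, h) = (R + 2*R²)² (q(R, h) = (R + 2*R*R)² = (R + 2*R²)²)
(q(n(1, -2), -28) + w(-223, -95))/(-12321 + 35268) = ((-8/(-2))²*(1 + 2*(-8/(-2)))² - 223)/(-12321 + 35268) = ((-8*(-½))²*(1 + 2*(-8*(-½)))² - 223)/22947 = (4²*(1 + 2*4)² - 223)*(1/22947) = (16*(1 + 8)² - 223)*(1/22947) = (16*9² - 223)*(1/22947) = (16*81 - 223)*(1/22947) = (1296 - 223)*(1/22947) = 1073*(1/22947) = 1073/22947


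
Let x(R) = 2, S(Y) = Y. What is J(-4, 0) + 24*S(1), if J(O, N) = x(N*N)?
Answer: 26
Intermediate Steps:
J(O, N) = 2
J(-4, 0) + 24*S(1) = 2 + 24*1 = 2 + 24 = 26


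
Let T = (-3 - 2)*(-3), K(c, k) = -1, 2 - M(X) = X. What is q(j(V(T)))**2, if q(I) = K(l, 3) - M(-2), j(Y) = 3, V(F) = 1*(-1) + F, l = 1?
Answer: 25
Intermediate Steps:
M(X) = 2 - X
T = 15 (T = -5*(-3) = 15)
V(F) = -1 + F
q(I) = -5 (q(I) = -1 - (2 - 1*(-2)) = -1 - (2 + 2) = -1 - 1*4 = -1 - 4 = -5)
q(j(V(T)))**2 = (-5)**2 = 25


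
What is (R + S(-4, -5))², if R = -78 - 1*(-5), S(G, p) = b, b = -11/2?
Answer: 24649/4 ≈ 6162.3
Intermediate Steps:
b = -11/2 (b = -11*½ = -11/2 ≈ -5.5000)
S(G, p) = -11/2
R = -73 (R = -78 + 5 = -73)
(R + S(-4, -5))² = (-73 - 11/2)² = (-157/2)² = 24649/4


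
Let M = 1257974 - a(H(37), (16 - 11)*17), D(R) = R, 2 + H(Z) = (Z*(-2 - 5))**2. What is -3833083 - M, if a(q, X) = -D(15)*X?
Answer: -5092332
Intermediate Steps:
H(Z) = -2 + 49*Z**2 (H(Z) = -2 + (Z*(-2 - 5))**2 = -2 + (Z*(-7))**2 = -2 + (-7*Z)**2 = -2 + 49*Z**2)
a(q, X) = -15*X
M = 1259249 (M = 1257974 - (-15)*(16 - 11)*17 = 1257974 - (-15)*5*17 = 1257974 - (-15)*85 = 1257974 - 1*(-1275) = 1257974 + 1275 = 1259249)
-3833083 - M = -3833083 - 1*1259249 = -3833083 - 1259249 = -5092332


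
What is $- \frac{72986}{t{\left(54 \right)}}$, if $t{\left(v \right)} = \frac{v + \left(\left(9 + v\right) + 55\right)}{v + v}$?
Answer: $- \frac{1970622}{43} \approx -45828.0$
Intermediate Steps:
$t{\left(v \right)} = \frac{64 + 2 v}{2 v}$ ($t{\left(v \right)} = \frac{v + \left(64 + v\right)}{2 v} = \left(64 + 2 v\right) \frac{1}{2 v} = \frac{64 + 2 v}{2 v}$)
$- \frac{72986}{t{\left(54 \right)}} = - \frac{72986}{\frac{1}{54} \left(32 + 54\right)} = - \frac{72986}{\frac{1}{54} \cdot 86} = - \frac{72986}{\frac{43}{27}} = \left(-72986\right) \frac{27}{43} = - \frac{1970622}{43}$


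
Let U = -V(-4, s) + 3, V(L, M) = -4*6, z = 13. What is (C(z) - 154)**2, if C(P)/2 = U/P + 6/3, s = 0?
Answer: 3594816/169 ≈ 21271.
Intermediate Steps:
V(L, M) = -24
U = 27 (U = -1*(-24) + 3 = 24 + 3 = 27)
C(P) = 4 + 54/P (C(P) = 2*(27/P + 6/3) = 2*(27/P + 6*(1/3)) = 2*(27/P + 2) = 2*(2 + 27/P) = 4 + 54/P)
(C(z) - 154)**2 = ((4 + 54/13) - 154)**2 = (106/13 - 154)**2 = (-1896/13)**2 = 3594816/169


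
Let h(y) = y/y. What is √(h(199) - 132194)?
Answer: I*√132193 ≈ 363.58*I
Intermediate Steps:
h(y) = 1
√(h(199) - 132194) = √(1 - 132194) = √(-132193) = I*√132193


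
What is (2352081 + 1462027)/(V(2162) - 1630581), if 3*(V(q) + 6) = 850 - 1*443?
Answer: -5721162/2445677 ≈ -2.3393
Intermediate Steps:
V(q) = 389/3 (V(q) = -6 + (850 - 1*443)/3 = -6 + (850 - 443)/3 = -6 + (⅓)*407 = -6 + 407/3 = 389/3)
(2352081 + 1462027)/(V(2162) - 1630581) = (2352081 + 1462027)/(389/3 - 1630581) = 3814108/(-4891354/3) = 3814108*(-3/4891354) = -5721162/2445677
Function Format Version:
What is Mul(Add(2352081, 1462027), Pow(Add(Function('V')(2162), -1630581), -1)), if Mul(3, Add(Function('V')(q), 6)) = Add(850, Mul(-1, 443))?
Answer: Rational(-5721162, 2445677) ≈ -2.3393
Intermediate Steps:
Function('V')(q) = Rational(389, 3) (Function('V')(q) = Add(-6, Mul(Rational(1, 3), Add(850, Mul(-1, 443)))) = Add(-6, Mul(Rational(1, 3), Add(850, -443))) = Add(-6, Mul(Rational(1, 3), 407)) = Add(-6, Rational(407, 3)) = Rational(389, 3))
Mul(Add(2352081, 1462027), Pow(Add(Function('V')(2162), -1630581), -1)) = Mul(Add(2352081, 1462027), Pow(Add(Rational(389, 3), -1630581), -1)) = Mul(3814108, Pow(Rational(-4891354, 3), -1)) = Mul(3814108, Rational(-3, 4891354)) = Rational(-5721162, 2445677)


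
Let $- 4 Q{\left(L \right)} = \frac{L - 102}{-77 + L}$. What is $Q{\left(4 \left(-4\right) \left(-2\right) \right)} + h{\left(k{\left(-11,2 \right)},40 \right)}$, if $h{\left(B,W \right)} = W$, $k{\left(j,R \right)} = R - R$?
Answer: $\frac{713}{18} \approx 39.611$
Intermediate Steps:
$k{\left(j,R \right)} = 0$
$Q{\left(L \right)} = - \frac{-102 + L}{4 \left(-77 + L\right)}$ ($Q{\left(L \right)} = - \frac{\left(L - 102\right) \frac{1}{-77 + L}}{4} = - \frac{\left(-102 + L\right) \frac{1}{-77 + L}}{4} = - \frac{\frac{1}{-77 + L} \left(-102 + L\right)}{4} = - \frac{-102 + L}{4 \left(-77 + L\right)}$)
$Q{\left(4 \left(-4\right) \left(-2\right) \right)} + h{\left(k{\left(-11,2 \right)},40 \right)} = \frac{102 - 4 \left(-4\right) \left(-2\right)}{4 \left(-77 + 4 \left(-4\right) \left(-2\right)\right)} + 40 = \frac{102 - \left(-16\right) \left(-2\right)}{4 \left(-77 - -32\right)} + 40 = \frac{102 - 32}{4 \left(-77 + 32\right)} + 40 = \frac{102 - 32}{4 \left(-45\right)} + 40 = \frac{1}{4} \left(- \frac{1}{45}\right) 70 + 40 = - \frac{7}{18} + 40 = \frac{713}{18}$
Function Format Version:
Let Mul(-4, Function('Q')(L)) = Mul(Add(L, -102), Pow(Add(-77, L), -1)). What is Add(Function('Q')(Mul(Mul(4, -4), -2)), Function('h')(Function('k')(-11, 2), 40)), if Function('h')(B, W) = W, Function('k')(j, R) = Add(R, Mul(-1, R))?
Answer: Rational(713, 18) ≈ 39.611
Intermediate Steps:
Function('k')(j, R) = 0
Function('Q')(L) = Mul(Rational(-1, 4), Pow(Add(-77, L), -1), Add(-102, L)) (Function('Q')(L) = Mul(Rational(-1, 4), Mul(Add(L, -102), Pow(Add(-77, L), -1))) = Mul(Rational(-1, 4), Mul(Add(-102, L), Pow(Add(-77, L), -1))) = Mul(Rational(-1, 4), Mul(Pow(Add(-77, L), -1), Add(-102, L))) = Mul(Rational(-1, 4), Pow(Add(-77, L), -1), Add(-102, L)))
Add(Function('Q')(Mul(Mul(4, -4), -2)), Function('h')(Function('k')(-11, 2), 40)) = Add(Mul(Rational(1, 4), Pow(Add(-77, Mul(Mul(4, -4), -2)), -1), Add(102, Mul(-1, Mul(Mul(4, -4), -2)))), 40) = Add(Mul(Rational(1, 4), Pow(Add(-77, Mul(-16, -2)), -1), Add(102, Mul(-1, Mul(-16, -2)))), 40) = Add(Mul(Rational(1, 4), Pow(Add(-77, 32), -1), Add(102, Mul(-1, 32))), 40) = Add(Mul(Rational(1, 4), Pow(-45, -1), Add(102, -32)), 40) = Add(Mul(Rational(1, 4), Rational(-1, 45), 70), 40) = Add(Rational(-7, 18), 40) = Rational(713, 18)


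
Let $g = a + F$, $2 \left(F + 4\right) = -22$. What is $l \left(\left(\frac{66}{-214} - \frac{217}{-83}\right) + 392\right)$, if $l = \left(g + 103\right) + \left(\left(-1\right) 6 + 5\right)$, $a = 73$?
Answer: $\frac{560293120}{8881} \approx 63089.0$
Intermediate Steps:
$F = -15$ ($F = -4 + \frac{1}{2} \left(-22\right) = -4 - 11 = -15$)
$g = 58$ ($g = 73 - 15 = 58$)
$l = 160$ ($l = \left(58 + 103\right) + \left(\left(-1\right) 6 + 5\right) = 161 + \left(-6 + 5\right) = 161 - 1 = 160$)
$l \left(\left(\frac{66}{-214} - \frac{217}{-83}\right) + 392\right) = 160 \left(\left(\frac{66}{-214} - \frac{217}{-83}\right) + 392\right) = 160 \left(\left(66 \left(- \frac{1}{214}\right) - - \frac{217}{83}\right) + 392\right) = 160 \left(\left(- \frac{33}{107} + \frac{217}{83}\right) + 392\right) = 160 \left(\frac{20480}{8881} + 392\right) = 160 \cdot \frac{3501832}{8881} = \frac{560293120}{8881}$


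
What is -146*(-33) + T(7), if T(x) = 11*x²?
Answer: 5357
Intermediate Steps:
-146*(-33) + T(7) = -146*(-33) + 11*7² = 4818 + 11*49 = 4818 + 539 = 5357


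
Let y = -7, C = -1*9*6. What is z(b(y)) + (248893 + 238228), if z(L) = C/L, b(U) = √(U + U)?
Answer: 487121 + 27*I*√14/7 ≈ 4.8712e+5 + 14.432*I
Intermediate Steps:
C = -54 (C = -9*6 = -54)
b(U) = √2*√U (b(U) = √(2*U) = √2*√U)
z(L) = -54/L
z(b(y)) + (248893 + 238228) = -54*(-I*√14/14) + (248893 + 238228) = -54*(-I*√14/14) + 487121 = -(-27)*I*√14/7 + 487121 = 27*I*√14/7 + 487121 = 487121 + 27*I*√14/7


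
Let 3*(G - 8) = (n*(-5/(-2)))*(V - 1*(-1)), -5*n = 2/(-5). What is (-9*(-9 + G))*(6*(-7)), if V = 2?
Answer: -1512/5 ≈ -302.40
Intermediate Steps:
n = 2/25 (n = -2/(5*(-5)) = -2*(-1)/(5*5) = -⅕*(-⅖) = 2/25 ≈ 0.080000)
G = 41/5 (G = 8 + ((2*(-5/(-2))/25)*(2 - 1*(-1)))/3 = 8 + ((2*(-5*(-½))/25)*(2 + 1))/3 = 8 + (((2/25)*(5/2))*3)/3 = 8 + ((⅕)*3)/3 = 8 + (⅓)*(⅗) = 8 + ⅕ = 41/5 ≈ 8.2000)
(-9*(-9 + G))*(6*(-7)) = (-9*(-9 + 41/5))*(6*(-7)) = -9*(-⅘)*(-42) = (36/5)*(-42) = -1512/5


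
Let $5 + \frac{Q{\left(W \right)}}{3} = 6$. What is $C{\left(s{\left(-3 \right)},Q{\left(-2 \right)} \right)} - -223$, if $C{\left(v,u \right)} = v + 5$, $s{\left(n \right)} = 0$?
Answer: $228$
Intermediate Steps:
$Q{\left(W \right)} = 3$ ($Q{\left(W \right)} = -15 + 3 \cdot 6 = -15 + 18 = 3$)
$C{\left(v,u \right)} = 5 + v$
$C{\left(s{\left(-3 \right)},Q{\left(-2 \right)} \right)} - -223 = \left(5 + 0\right) - -223 = 5 + 223 = 228$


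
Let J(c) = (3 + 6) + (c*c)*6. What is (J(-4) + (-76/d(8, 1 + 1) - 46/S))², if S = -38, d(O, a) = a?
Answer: 1679616/361 ≈ 4652.7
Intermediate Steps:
J(c) = 9 + 6*c² (J(c) = 9 + c²*6 = 9 + 6*c²)
(J(-4) + (-76/d(8, 1 + 1) - 46/S))² = ((9 + 6*(-4)²) + (-76/(1 + 1) - 46/(-38)))² = ((9 + 6*16) + (-76/2 - 46*(-1/38)))² = ((9 + 96) + (-76*½ + 23/19))² = (105 + (-38 + 23/19))² = (105 - 699/19)² = (1296/19)² = 1679616/361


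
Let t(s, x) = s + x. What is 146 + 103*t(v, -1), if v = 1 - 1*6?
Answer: -472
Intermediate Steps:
v = -5 (v = 1 - 6 = -5)
146 + 103*t(v, -1) = 146 + 103*(-5 - 1) = 146 + 103*(-6) = 146 - 618 = -472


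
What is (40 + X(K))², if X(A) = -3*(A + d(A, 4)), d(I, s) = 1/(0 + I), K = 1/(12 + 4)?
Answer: 17161/256 ≈ 67.035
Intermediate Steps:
K = 1/16 ≈ 0.062500
d(I, s) = 1/I
X(A) = -3*A - 3/A (X(A) = -3*(A + 1/A) = -3*A - 3/A)
(40 + X(K))² = (40 + (-3*1/16 - 3/1/16))² = (40 + (-3/16 - 3*16))² = (40 + (-3/16 - 48))² = (40 - 771/16)² = (-131/16)² = 17161/256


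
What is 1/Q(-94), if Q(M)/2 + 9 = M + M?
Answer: -1/394 ≈ -0.0025381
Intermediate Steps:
Q(M) = -18 + 4*M (Q(M) = -18 + 2*(M + M) = -18 + 2*(2*M) = -18 + 4*M)
1/Q(-94) = 1/(-18 + 4*(-94)) = 1/(-18 - 376) = 1/(-394) = -1/394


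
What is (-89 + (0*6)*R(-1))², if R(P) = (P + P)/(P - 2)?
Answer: 7921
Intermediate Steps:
R(P) = 2*P/(-2 + P) (R(P) = (2*P)/(-2 + P) = 2*P/(-2 + P))
(-89 + (0*6)*R(-1))² = (-89 + (0*6)*(2*(-1)/(-2 - 1)))² = (-89 + 0*(2*(-1)/(-3)))² = (-89 + 0*(2*(-1)*(-⅓)))² = (-89 + 0*(⅔))² = (-89 + 0)² = (-89)² = 7921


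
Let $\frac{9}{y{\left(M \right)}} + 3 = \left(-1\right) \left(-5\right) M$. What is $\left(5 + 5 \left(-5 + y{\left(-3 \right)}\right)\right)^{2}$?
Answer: $\frac{2025}{4} \approx 506.25$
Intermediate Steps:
$y{\left(M \right)} = \frac{9}{-3 + 5 M}$ ($y{\left(M \right)} = \frac{9}{-3 + \left(-1\right) \left(-5\right) M} = \frac{9}{-3 + 5 M}$)
$\left(5 + 5 \left(-5 + y{\left(-3 \right)}\right)\right)^{2} = \left(5 + 5 \left(-5 + \frac{9}{-3 + 5 \left(-3\right)}\right)\right)^{2} = \left(5 + 5 \left(-5 + \frac{9}{-3 - 15}\right)\right)^{2} = \left(5 + 5 \left(-5 + \frac{9}{-18}\right)\right)^{2} = \left(5 + 5 \left(-5 + 9 \left(- \frac{1}{18}\right)\right)\right)^{2} = \left(5 + 5 \left(-5 - \frac{1}{2}\right)\right)^{2} = \left(5 + 5 \left(- \frac{11}{2}\right)\right)^{2} = \left(5 - \frac{55}{2}\right)^{2} = \left(- \frac{45}{2}\right)^{2} = \frac{2025}{4}$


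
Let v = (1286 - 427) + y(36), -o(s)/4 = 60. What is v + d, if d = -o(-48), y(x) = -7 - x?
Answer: 1056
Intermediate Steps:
o(s) = -240 (o(s) = -4*60 = -240)
d = 240 (d = -1*(-240) = 240)
v = 816 (v = (1286 - 427) + (-7 - 1*36) = 859 + (-7 - 36) = 859 - 43 = 816)
v + d = 816 + 240 = 1056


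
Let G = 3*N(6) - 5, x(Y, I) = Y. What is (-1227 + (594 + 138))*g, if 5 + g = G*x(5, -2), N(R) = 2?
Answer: 0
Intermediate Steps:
G = 1 (G = 3*2 - 5 = 6 - 5 = 1)
g = 0 (g = -5 + 1*5 = -5 + 5 = 0)
(-1227 + (594 + 138))*g = (-1227 + (594 + 138))*0 = (-1227 + 732)*0 = -495*0 = 0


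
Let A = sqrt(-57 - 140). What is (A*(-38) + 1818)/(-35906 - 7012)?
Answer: -303/7153 + 19*I*sqrt(197)/21459 ≈ -0.04236 + 0.012427*I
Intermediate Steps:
A = I*sqrt(197) (A = sqrt(-197) = I*sqrt(197) ≈ 14.036*I)
(A*(-38) + 1818)/(-35906 - 7012) = ((I*sqrt(197))*(-38) + 1818)/(-35906 - 7012) = (-38*I*sqrt(197) + 1818)/(-42918) = (1818 - 38*I*sqrt(197))*(-1/42918) = -303/7153 + 19*I*sqrt(197)/21459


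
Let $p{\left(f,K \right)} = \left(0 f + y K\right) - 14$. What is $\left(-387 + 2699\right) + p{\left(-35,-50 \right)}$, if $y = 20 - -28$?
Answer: $-102$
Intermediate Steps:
$y = 48$ ($y = 20 + 28 = 48$)
$p{\left(f,K \right)} = -14 + 48 K$ ($p{\left(f,K \right)} = \left(0 f + 48 K\right) - 14 = \left(0 + 48 K\right) - 14 = 48 K - 14 = -14 + 48 K$)
$\left(-387 + 2699\right) + p{\left(-35,-50 \right)} = \left(-387 + 2699\right) + \left(-14 + 48 \left(-50\right)\right) = 2312 - 2414 = -102$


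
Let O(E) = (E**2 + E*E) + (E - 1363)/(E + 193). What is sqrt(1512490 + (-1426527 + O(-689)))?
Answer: 57*sqrt(1225027)/62 ≈ 1017.6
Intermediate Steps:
O(E) = 2*E**2 + (-1363 + E)/(193 + E) (O(E) = (E**2 + E**2) + (-1363 + E)/(193 + E) = 2*E**2 + (-1363 + E)/(193 + E))
sqrt(1512490 + (-1426527 + O(-689))) = sqrt(1512490 + (-1426527 + (-1363 - 689 + 2*(-689)**3 + 386*(-689)**2)/(193 - 689))) = sqrt(1512490 + (-1426527 + (-1363 - 689 + 2*(-327082769) + 386*474721)/(-496))) = sqrt(1512490 + (-1426527 - (-1363 - 689 - 654165538 + 183242306)/496)) = sqrt(1512490 + (-1426527 - 1/496*(-470925284))) = sqrt(1512490 + (-1426527 + 117731321/124)) = sqrt(1512490 - 59158027/124) = sqrt(128390733/124) = 57*sqrt(1225027)/62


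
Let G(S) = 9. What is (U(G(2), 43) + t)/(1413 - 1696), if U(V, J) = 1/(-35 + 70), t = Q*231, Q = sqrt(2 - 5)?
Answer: -1/9905 - 231*I*sqrt(3)/283 ≈ -0.00010096 - 1.4138*I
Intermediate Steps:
Q = I*sqrt(3) (Q = sqrt(-3) = I*sqrt(3) ≈ 1.732*I)
t = 231*I*sqrt(3) (t = (I*sqrt(3))*231 = 231*I*sqrt(3) ≈ 400.1*I)
U(V, J) = 1/35
(U(G(2), 43) + t)/(1413 - 1696) = (1/35 + 231*I*sqrt(3))/(1413 - 1696) = (1/35 + 231*I*sqrt(3))/(-283) = (1/35 + 231*I*sqrt(3))*(-1/283) = -1/9905 - 231*I*sqrt(3)/283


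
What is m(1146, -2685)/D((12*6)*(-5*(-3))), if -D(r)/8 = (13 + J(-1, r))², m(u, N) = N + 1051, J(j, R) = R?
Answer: 817/4778596 ≈ 0.00017097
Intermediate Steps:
m(u, N) = 1051 + N
D(r) = -8*(13 + r)²
m(1146, -2685)/D((12*6)*(-5*(-3))) = (1051 - 2685)/((-8*(13 + (12*6)*(-5*(-3)))²)) = -1634*(-1/(8*(13 + 72*15)²)) = -1634*(-1/(8*(13 + 1080)²)) = -1634/((-8*1093²)) = -1634/((-8*1194649)) = -1634/(-9557192) = -1634*(-1/9557192) = 817/4778596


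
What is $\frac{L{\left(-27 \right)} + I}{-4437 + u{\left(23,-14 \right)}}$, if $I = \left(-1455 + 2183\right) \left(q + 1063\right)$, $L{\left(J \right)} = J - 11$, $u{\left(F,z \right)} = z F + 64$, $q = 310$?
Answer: $- \frac{999506}{4695} \approx -212.89$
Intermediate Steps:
$u{\left(F,z \right)} = 64 + F z$ ($u{\left(F,z \right)} = F z + 64 = 64 + F z$)
$L{\left(J \right)} = -11 + J$ ($L{\left(J \right)} = J - 11 = -11 + J$)
$I = 999544$ ($I = \left(-1455 + 2183\right) \left(310 + 1063\right) = 728 \cdot 1373 = 999544$)
$\frac{L{\left(-27 \right)} + I}{-4437 + u{\left(23,-14 \right)}} = \frac{\left(-11 - 27\right) + 999544}{-4437 + \left(64 + 23 \left(-14\right)\right)} = \frac{-38 + 999544}{-4437 + \left(64 - 322\right)} = \frac{999506}{-4437 - 258} = \frac{999506}{-4695} = 999506 \left(- \frac{1}{4695}\right) = - \frac{999506}{4695}$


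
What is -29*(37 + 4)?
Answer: -1189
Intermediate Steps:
-29*(37 + 4) = -29*41 = -1189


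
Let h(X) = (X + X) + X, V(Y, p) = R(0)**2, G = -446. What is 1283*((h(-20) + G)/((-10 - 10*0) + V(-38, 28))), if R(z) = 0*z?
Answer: 324599/5 ≈ 64920.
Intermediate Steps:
R(z) = 0
V(Y, p) = 0 (V(Y, p) = 0**2 = 0)
h(X) = 3*X (h(X) = 2*X + X = 3*X)
1283*((h(-20) + G)/((-10 - 10*0) + V(-38, 28))) = 1283*((3*(-20) - 446)/((-10 - 10*0) + 0)) = 1283*((-60 - 446)/((-10 + 0) + 0)) = 1283*(-506/(-10 + 0)) = 1283*(-506/(-10)) = 1283*(-506*(-1/10)) = 1283*(253/5) = 324599/5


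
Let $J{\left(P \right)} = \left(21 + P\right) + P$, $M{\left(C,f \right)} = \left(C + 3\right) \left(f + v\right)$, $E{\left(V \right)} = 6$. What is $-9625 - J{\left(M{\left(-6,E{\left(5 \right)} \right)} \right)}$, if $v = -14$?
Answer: $-9694$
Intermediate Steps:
$M{\left(C,f \right)} = \left(-14 + f\right) \left(3 + C\right)$ ($M{\left(C,f \right)} = \left(C + 3\right) \left(f - 14\right) = \left(3 + C\right) \left(-14 + f\right) = \left(-14 + f\right) \left(3 + C\right)$)
$J{\left(P \right)} = 21 + 2 P$
$-9625 - J{\left(M{\left(-6,E{\left(5 \right)} \right)} \right)} = -9625 - \left(21 + 2 \left(-42 - -84 + 3 \cdot 6 - 36\right)\right) = -9625 - \left(21 + 2 \left(-42 + 84 + 18 - 36\right)\right) = -9625 - \left(21 + 2 \cdot 24\right) = -9625 - \left(21 + 48\right) = -9625 - 69 = -9694$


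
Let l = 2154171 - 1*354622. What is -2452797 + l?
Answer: -653248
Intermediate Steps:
l = 1799549 (l = 2154171 - 354622 = 1799549)
-2452797 + l = -2452797 + 1799549 = -653248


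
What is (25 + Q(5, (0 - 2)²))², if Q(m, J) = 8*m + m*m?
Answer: 8100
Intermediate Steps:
Q(m, J) = m² + 8*m (Q(m, J) = 8*m + m² = m² + 8*m)
(25 + Q(5, (0 - 2)²))² = (25 + 5*(8 + 5))² = (25 + 5*13)² = (25 + 65)² = 90² = 8100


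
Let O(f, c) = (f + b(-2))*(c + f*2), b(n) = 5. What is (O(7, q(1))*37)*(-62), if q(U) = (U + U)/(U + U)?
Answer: -412920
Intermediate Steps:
q(U) = 1 (q(U) = (2*U)/((2*U)) = (2*U)*(1/(2*U)) = 1)
O(f, c) = (5 + f)*(c + 2*f) (O(f, c) = (f + 5)*(c + f*2) = (5 + f)*(c + 2*f))
(O(7, q(1))*37)*(-62) = ((2*7² + 5*1 + 10*7 + 1*7)*37)*(-62) = ((2*49 + 5 + 70 + 7)*37)*(-62) = ((98 + 5 + 70 + 7)*37)*(-62) = (180*37)*(-62) = 6660*(-62) = -412920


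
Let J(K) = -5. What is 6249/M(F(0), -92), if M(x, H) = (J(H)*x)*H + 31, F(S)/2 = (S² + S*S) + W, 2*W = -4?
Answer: -2083/603 ≈ -3.4544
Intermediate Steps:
W = -2 (W = (½)*(-4) = -2)
F(S) = -4 + 4*S² (F(S) = 2*((S² + S*S) - 2) = 2*((S² + S²) - 2) = 2*(2*S² - 2) = 2*(-2 + 2*S²) = -4 + 4*S²)
M(x, H) = 31 - 5*H*x (M(x, H) = (-5*x)*H + 31 = -5*H*x + 31 = 31 - 5*H*x)
6249/M(F(0), -92) = 6249/(31 - 5*(-92)*(-4 + 4*0²)) = 6249/(31 - 5*(-92)*(-4 + 4*0)) = 6249/(31 - 5*(-92)*(-4 + 0)) = 6249/(31 - 5*(-92)*(-4)) = 6249/(31 - 1840) = 6249/(-1809) = 6249*(-1/1809) = -2083/603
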